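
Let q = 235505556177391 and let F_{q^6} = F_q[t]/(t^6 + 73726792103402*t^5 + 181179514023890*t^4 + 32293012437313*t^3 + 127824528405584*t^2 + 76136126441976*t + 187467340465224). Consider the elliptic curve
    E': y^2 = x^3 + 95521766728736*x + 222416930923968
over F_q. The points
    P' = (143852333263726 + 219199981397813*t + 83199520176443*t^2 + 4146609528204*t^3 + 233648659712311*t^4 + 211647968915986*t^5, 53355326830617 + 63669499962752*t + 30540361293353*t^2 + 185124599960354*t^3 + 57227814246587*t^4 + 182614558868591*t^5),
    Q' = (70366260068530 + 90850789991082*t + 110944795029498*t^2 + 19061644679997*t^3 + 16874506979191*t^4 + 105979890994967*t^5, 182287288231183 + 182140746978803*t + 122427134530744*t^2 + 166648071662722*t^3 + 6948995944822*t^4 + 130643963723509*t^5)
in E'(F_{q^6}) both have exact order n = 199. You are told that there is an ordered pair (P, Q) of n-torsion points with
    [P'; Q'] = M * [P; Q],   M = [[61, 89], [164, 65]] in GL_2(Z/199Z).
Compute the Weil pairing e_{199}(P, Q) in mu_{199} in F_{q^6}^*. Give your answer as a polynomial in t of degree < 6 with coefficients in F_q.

e_{199}(aP+bQ,cP+dQ) = e_{199}(P,Q)^(ad-bc); with (a,b,c,d)=(61,89,164,65) this gives the det-199 law.
det M = 61*65 - 89*164 = -10631 = 115 (mod 199); 115^{-1} = 45 (mod 199).
Run Miller on y^2=x^3+95521766728736*x+222416930923968 over F_{235505556177391}: ladder 11000111 (8 bits); e = f_P(D_Q)/f_Q(D_P).
Result: e(P',Q') = 206938659202482 + 151458424587420*t + 98656822964490*t^2 + 207488583286158*t^3 + 222279111137337*t^4 + 26799959582313*t^5.
e_{199}(P,Q) = (206938659202482 + 151458424587420*t + 98656822964490*t^2 + 207488583286158*t^3 + 222279111137337*t^4 + 26799959582313*t^5)^{45} = 609442876255 + 200234539543685*t + 188765390813343*t^2 + 56892944552683*t^3 + 174261823078831*t^4 + 215558193656345*t^5.

609442876255 + 200234539543685*t + 188765390813343*t^2 + 56892944552683*t^3 + 174261823078831*t^4 + 215558193656345*t^5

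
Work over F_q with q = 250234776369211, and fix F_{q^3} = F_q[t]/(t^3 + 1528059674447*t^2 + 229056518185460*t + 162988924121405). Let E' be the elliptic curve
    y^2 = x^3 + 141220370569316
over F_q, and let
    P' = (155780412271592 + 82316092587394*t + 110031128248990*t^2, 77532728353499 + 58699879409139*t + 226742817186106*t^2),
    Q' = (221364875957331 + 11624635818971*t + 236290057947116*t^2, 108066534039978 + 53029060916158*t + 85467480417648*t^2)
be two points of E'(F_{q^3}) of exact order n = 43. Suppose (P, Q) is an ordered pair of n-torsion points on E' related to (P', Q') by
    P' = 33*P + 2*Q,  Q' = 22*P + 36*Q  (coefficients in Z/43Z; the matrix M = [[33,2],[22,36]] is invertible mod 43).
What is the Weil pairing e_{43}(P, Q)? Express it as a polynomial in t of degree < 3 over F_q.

235300580875246 + 217045707734151*t + 113336083941921*t^2

e_{43} is bilinear + alternating on E[43], so e_{43}(33*P + 2*Q, 22*P + 36*Q) = e_{43}(P,Q)^(33*36-2*22).
33*36 - 2*22 = 1144; reduced mod 43: det = 26, inverse 5.
Run Miller on y^2=x^3+141220370569316 over F_{250234776369211}: ladder 101011 (6 bits); e = f_P(D_Q)/f_Q(D_P).
Miller gives e_{43}(P',Q') = 230037907166155 + 100928418535448*t + 215278909595674*t^2 in F_{250234776369211^3}.
Raise to 5: e(P,Q) = 235300580875246 + 217045707734151*t + 113336083941921*t^2 in mu_{43}.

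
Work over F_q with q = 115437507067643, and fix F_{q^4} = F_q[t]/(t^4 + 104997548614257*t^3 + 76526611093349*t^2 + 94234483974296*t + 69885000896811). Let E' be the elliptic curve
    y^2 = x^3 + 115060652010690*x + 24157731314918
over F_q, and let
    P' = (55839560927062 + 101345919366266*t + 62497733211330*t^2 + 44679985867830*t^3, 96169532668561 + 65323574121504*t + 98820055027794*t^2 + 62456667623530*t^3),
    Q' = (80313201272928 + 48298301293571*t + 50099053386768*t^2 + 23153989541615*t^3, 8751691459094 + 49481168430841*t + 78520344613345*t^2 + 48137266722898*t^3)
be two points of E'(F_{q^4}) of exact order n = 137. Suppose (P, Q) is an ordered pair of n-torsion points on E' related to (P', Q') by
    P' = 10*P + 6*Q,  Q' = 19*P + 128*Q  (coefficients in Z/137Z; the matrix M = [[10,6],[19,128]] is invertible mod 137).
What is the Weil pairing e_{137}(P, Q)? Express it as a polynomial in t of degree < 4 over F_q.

Since e_{137}(P,P)=e_{137}(Q,Q)=1 and e_{137}(Q,P)=e_{137}(P,Q)^{-1}, expanding e_{137}(10*P + 6*Q,19*P + 128*Q) leaves e(P,Q)^det(M).
det M = 10*128 - 6*19 = 1166 = 70 (mod 137); 70^{-1} = 92 (mod 137).
Miller loop for e_{137} over F_{115437507067643^4}: bits of 137 = 10001001; 7 double steps + 2 add steps, l/v at each.
Result: e(P',Q') = 20698334065827 + 19222591066328*t + 55850349496113*t^2 + 60859592975064*t^3.
(20698334065827 + 19222591066328*t + 55850349496113*t^2 + 60859592975064*t^3)^{92} mod (115437507067643,f) = 114828191720780 + 15088071784234*t + 1585441808336*t^2 + 4843245999318*t^3.

114828191720780 + 15088071784234*t + 1585441808336*t^2 + 4843245999318*t^3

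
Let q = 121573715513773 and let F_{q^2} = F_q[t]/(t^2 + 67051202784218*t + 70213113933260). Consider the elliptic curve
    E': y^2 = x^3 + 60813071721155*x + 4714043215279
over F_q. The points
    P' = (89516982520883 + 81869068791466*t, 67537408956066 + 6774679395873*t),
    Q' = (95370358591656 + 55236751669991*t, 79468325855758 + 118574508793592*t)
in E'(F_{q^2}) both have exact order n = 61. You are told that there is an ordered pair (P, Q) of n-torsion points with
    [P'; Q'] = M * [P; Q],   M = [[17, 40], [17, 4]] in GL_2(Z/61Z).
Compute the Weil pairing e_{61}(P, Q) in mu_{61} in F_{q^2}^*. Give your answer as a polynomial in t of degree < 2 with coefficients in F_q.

Alternating bilinearity on E[61] (values in mu_{61} in F_{121573715513773^2}) gives e(P',Q') = e(P,Q)^det(M).
So e_{61}(P,Q) = e_{61}(P',Q')^{30}, since 59*30 = 1 mod 61.
Build f_{61,P'} and f_{61,Q'} via the 6-bit ladder of 61=111101_2; evaluate at shifted divisors; quotient in F_{121573715513773^2}.
So e_{61}(P',Q') = 27946296241386 + 110938378963140*t.
Finally e_{61}(P,Q) = 99770550717490 + 84193144414*t.

99770550717490 + 84193144414*t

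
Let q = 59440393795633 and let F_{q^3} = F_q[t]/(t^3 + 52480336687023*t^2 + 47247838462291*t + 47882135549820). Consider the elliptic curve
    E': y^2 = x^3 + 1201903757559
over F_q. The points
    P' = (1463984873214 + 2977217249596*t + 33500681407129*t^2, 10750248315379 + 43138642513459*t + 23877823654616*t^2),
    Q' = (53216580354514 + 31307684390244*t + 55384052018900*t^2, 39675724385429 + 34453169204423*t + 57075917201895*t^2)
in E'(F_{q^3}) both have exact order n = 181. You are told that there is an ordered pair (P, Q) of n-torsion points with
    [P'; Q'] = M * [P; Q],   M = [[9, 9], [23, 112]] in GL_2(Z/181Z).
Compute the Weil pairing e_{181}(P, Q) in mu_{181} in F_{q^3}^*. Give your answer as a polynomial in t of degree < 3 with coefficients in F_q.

The 181-Weil pairing on E[181] over F_{59440393795633} is alternating-bilinear: e_{181}(P',Q') = e_{181}(P,Q)^det(M).
9*112 - 9*23 = 801; reduced mod 181: det = 77, inverse 134.
Double-and-add over 10110101: 8-1 doublings, 5-1 additions; each step l_{T,T}/v_{2T} or l_{T,P'}/v at Q'+S for random S.
So e_{181}(P',Q') = 1336906298183 + 54745469081662*t + 46047010416896*t^2.
e_{181}(P,Q) = (1336906298183 + 54745469081662*t + 46047010416896*t^2)^{134} = 1061722520583 + 29161924624119*t + 53737081027197*t^2.

1061722520583 + 29161924624119*t + 53737081027197*t^2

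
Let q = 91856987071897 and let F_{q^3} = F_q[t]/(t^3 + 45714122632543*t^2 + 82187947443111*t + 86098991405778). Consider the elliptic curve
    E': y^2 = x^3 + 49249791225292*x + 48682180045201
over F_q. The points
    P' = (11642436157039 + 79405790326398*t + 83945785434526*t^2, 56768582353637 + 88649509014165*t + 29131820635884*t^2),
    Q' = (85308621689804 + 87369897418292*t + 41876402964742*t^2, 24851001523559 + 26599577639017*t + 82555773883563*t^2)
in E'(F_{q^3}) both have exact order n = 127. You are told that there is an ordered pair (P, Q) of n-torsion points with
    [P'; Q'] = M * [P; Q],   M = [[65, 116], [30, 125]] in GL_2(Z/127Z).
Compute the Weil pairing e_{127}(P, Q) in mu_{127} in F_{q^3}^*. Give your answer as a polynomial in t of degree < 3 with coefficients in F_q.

Since e_{127}(P,P)=e_{127}(Q,Q)=1 and e_{127}(Q,P)=e_{127}(P,Q)^{-1}, expanding e_{127}(65*P + 116*Q,30*P + 125*Q) leaves e(P,Q)^det(M).
det(M) mod 127 = 73; its inverse in (Z/127)^* is 87 (check: 73*87 mod 127 = 1).
Run Miller on y^2=x^3+49249791225292*x+48682180045201 over F_{91856987071897}: ladder 1111111 (7 bits); e = f_P(D_Q)/f_Q(D_P).
e_{127}(P',Q') = 15388544874231 + 67055628987406*t + 14777700162480*t^2.
Raise to 87: e(P,Q) = 74387811780515 + 620254989073*t + 87937867317524*t^2 in mu_{127}.

74387811780515 + 620254989073*t + 87937867317524*t^2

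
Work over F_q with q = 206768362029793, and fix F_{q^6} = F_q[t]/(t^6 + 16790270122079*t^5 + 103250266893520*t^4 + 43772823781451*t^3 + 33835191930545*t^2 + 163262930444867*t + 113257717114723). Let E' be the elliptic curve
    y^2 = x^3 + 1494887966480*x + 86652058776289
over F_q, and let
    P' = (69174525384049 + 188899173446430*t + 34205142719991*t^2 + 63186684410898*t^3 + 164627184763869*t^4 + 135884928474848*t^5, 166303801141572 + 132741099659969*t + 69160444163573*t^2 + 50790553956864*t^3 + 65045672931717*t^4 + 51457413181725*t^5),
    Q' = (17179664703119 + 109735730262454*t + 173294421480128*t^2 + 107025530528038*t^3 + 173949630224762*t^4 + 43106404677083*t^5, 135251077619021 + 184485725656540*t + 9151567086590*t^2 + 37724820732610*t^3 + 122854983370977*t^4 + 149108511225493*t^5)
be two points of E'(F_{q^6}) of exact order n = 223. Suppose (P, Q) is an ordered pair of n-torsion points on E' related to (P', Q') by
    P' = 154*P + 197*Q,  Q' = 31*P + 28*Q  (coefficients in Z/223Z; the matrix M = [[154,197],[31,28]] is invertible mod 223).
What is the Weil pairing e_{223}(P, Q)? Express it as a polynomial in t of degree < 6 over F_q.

e_{223} is bilinear + alternating on E[223], so e_{223}(154*P + 197*Q, 31*P + 28*Q) = e_{223}(P,Q)^(154*28-197*31).
det M = 154*28 - 197*31 = -1795 = 212 (mod 223); 212^{-1} = 81 (mod 223).
n = 223 = (11011111)_2 (8 bits, wt 7); accumulate f_{223,P'}(Q'+S)/f_{223,P'}(S) along the 7-step ladder.
Miller gives e_{223}(P',Q') = 196862577151927 + 5216028660808*t + 42594286589276*t^2 + 55481858604617*t^3 + 45478891092205*t^4 + 188333661654622*t^5 in F_{206768362029793^6}.
(196862577151927 + 5216028660808*t + 42594286589276*t^2 + 55481858604617*t^3 + 45478891092205*t^4 + 188333661654622*t^5)^{81} mod (206768362029793,f) = 153754826795573 + 162116471574250*t + 105684353627543*t^2 + 127811491003990*t^3 + 101039066003389*t^4 + 143823053261008*t^5.

153754826795573 + 162116471574250*t + 105684353627543*t^2 + 127811491003990*t^3 + 101039066003389*t^4 + 143823053261008*t^5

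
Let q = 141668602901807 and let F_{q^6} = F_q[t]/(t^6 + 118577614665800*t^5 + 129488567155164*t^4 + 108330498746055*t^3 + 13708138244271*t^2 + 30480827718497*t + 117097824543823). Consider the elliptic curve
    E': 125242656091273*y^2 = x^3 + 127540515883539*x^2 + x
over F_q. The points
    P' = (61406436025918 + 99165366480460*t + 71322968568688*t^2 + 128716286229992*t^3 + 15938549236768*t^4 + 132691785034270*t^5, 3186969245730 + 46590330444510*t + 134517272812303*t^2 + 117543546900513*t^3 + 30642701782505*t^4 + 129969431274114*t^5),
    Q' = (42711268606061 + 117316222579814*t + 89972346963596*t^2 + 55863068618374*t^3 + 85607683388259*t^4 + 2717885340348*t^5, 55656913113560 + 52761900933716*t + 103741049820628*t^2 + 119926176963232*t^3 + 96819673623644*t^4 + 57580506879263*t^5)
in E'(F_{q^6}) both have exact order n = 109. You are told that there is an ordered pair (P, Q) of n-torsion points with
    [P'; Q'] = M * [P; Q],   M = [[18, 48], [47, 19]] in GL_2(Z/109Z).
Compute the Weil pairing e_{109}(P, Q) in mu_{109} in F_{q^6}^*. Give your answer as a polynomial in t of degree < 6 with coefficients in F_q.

Alternating bilinearity on E[109] (values in mu_{109} in F_{141668602901807^6}) gives e(P',Q') = e(P,Q)^det(M).
det M = 18*19 - 48*47 = -1914 = 48 (mod 109); 48^{-1} = 25 (mod 109).
Montgomery->Weierstrass: x_W = 58367102473120*x+118270628422009, y_W=58367102473120*y on F_{141668602901807}; lands on y^2=x^3+132152842560868*x+88961500294780.
Double-and-add over 1101101: 7-1 doublings, 5-1 additions; each step l_{T,T}/v_{2T} or l_{T,P'}/v at Q'+S for random S.
The quotient is 26051125878162 + 118867091427642*t + 56918282544156*t^2 + 90092405164587*t^3 + 10073076442350*t^4 + 94867482197675*t^5.
Hence e(P,Q) = 86667716239213 + 47487728129209*t + 94798987256813*t^2 + 35348568570840*t^3 + 64834951395710*t^4 + 36566634517981*t^5 in F_{141668602901807^6}^*.

86667716239213 + 47487728129209*t + 94798987256813*t^2 + 35348568570840*t^3 + 64834951395710*t^4 + 36566634517981*t^5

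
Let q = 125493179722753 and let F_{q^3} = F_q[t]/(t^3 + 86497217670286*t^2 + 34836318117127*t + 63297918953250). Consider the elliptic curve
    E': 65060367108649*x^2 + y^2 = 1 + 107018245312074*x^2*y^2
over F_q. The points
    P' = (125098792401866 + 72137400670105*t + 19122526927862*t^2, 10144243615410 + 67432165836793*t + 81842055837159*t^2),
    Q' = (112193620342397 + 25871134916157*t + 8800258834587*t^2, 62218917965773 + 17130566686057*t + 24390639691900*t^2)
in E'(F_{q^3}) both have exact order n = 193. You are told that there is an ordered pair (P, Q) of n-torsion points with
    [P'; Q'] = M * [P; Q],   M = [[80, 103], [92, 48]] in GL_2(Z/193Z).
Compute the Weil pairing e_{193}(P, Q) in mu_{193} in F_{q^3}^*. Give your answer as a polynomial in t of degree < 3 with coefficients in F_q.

88022855152699 + 118254781719502*t + 108298108238198*t^2

The 193-Weil pairing on E[193] over F_{125493179722753} is alternating-bilinear: e_{193}(P',Q') = e_{193}(P,Q)^det(M).
So e_{193}(P,Q) = e_{193}(P',Q')^{94}, since 154*94 = 1 mod 193.
Map (x,y)_Ed via u=(1+y)/(1-y), v=(1+y)/((1-y)x) to Montgomery A=54231411347699,B=26916424660846; then to (a',b')=(27403259778376,34799390457487).
Build f_{193,P'} and f_{193,Q'} via the 8-bit ladder of 193=11000001_2; evaluate at shifted divisors; quotient in F_{125493179722753^3}.
Result: e(P',Q') = 15625771024101 + 85026582819591*t + 82793089246205*t^2.
e_{193}(P,Q) = (15625771024101 + 85026582819591*t + 82793089246205*t^2)^{94} = 88022855152699 + 118254781719502*t + 108298108238198*t^2.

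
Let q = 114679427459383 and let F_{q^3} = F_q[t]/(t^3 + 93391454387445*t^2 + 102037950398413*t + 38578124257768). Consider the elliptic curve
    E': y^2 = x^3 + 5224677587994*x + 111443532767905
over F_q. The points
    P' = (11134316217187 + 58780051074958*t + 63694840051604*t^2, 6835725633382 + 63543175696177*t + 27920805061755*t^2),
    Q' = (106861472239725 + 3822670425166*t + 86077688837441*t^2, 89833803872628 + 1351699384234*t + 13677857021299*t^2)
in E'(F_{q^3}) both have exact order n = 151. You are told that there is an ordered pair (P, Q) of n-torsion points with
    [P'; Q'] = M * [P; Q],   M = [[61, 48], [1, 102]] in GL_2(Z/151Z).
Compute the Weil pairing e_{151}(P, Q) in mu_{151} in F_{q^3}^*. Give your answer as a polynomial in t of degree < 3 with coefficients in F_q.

100006095830483 + 49318722948071*t + 32659203087782*t^2

Since e_{151}(P,P)=e_{151}(Q,Q)=1 and e_{151}(Q,P)=e_{151}(P,Q)^{-1}, expanding e_{151}(61*P + 48*Q,1*P + 102*Q) leaves e(P,Q)^det(M).
det(M) mod 151 = 134; its inverse in (Z/151)^* is 71 (check: 134*71 mod 151 = 1).
Build f_{151,P'} and f_{151,Q'} via the 8-bit ladder of 151=10010111_2; evaluate at shifted divisors; quotient in F_{114679427459383^3}.
Result: e(P',Q') = 33668167378648 + 86532425845577*t + 23163793345557*t^2.
Raise to 71: e(P,Q) = 100006095830483 + 49318722948071*t + 32659203087782*t^2 in mu_{151}.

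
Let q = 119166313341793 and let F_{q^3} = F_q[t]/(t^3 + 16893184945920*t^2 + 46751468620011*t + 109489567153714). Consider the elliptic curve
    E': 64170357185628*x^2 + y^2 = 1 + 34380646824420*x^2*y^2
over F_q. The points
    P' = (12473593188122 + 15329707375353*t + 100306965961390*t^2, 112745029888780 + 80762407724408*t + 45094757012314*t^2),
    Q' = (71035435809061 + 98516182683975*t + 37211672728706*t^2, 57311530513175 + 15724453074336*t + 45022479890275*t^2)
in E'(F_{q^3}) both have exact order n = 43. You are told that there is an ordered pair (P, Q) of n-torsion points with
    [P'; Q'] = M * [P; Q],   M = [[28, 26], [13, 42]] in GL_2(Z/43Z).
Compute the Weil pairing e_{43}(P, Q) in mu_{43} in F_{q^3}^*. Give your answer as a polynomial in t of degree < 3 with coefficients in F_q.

The 43-Weil pairing on E[43] over F_{119166313341793} is alternating-bilinear: e_{43}(P',Q') = e_{43}(P,Q)^det(M).
So e_{43}(P,Q) = e_{43}(P',Q')^{41}, since 21*41 = 1 mod 43.
Map (x,y)_Ed via u=(1+y)/(1-y), v=(1+y)/((1-y)x) to Montgomery A=63866384332076,B=112043617953420; then to (a',b')=(31076982577983,103989963929905).
Miller loop for e_{43} over F_{119166313341793^3}: bits of 43 = 101011; 5 double steps + 3 add steps, l/v at each.
Miller gives e_{43}(P',Q') = 48789098801664 + 5875317435845*t + 14082932264901*t^2 in F_{119166313341793^3}.
Hence e(P,Q) = 40600836523283 + 8165692749096*t + 63232843291514*t^2 in F_{119166313341793^3}^*.

40600836523283 + 8165692749096*t + 63232843291514*t^2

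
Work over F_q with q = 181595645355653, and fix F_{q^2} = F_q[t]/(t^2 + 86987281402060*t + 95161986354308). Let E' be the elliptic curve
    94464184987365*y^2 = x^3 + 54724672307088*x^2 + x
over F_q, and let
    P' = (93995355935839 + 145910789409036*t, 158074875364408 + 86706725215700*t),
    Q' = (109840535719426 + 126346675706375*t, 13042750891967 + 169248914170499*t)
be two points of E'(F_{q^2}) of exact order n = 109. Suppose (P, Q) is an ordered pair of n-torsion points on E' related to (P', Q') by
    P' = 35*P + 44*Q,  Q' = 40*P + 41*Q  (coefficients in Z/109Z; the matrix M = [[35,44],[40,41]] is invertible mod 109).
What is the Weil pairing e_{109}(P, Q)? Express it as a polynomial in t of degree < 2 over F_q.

The 109-Weil pairing on E[109] over F_{181595645355653} is alternating-bilinear: e_{109}(P',Q') = e_{109}(P,Q)^det(M).
det(M) mod 109 = 2; its inverse in (Z/109)^* is 55 (check: 2*55 mod 109 = 1).
Montgomery->Weierstrass: x_W = 80925609858469*x+121704524084327, y_W=80925609858469*y on F_{181595645355653}; lands on y^2=x^3+21231500395273*x+21082964513897.
Miller loop for e_{109} over F_{181595645355653^2}: bits of 109 = 1101101; 6 double steps + 4 add steps, l/v at each.
The quotient is 158932991901249 + 113436963512718*t.
Raise to 55: e(P,Q) = 154466681769182 + 60587198074187*t in mu_{109}.

154466681769182 + 60587198074187*t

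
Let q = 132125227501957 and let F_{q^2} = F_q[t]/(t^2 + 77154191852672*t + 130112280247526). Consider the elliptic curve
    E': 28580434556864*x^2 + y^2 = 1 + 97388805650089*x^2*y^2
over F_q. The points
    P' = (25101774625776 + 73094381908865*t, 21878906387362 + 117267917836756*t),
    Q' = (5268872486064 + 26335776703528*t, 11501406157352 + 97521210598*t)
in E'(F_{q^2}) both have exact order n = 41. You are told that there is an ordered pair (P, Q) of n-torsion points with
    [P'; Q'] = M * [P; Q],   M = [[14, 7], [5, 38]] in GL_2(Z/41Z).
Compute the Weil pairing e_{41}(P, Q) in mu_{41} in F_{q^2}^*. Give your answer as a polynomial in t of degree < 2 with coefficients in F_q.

40921076526381 + 78609814992178*t

e_{41} is bilinear + alternating on E[41], so e_{41}(14*P + 7*Q, 5*P + 38*Q) = e_{41}(P,Q)^(14*38-7*5).
So e_{41}(P,Q) = e_{41}(P',Q')^{33}, since 5*33 = 1 mod 41.
Edwards->Montgomery: u=(1+y)/(1-y), v=u/x -> 101518416970269v^2=u^3+78876132408029u^2+u; then x_W=15829214102183u+87057487118804: y^2=x^3+9449428510364*x+86842089404673.
Build f_{41,P'} and f_{41,Q'} via the 6-bit ladder of 41=101001_2; evaluate at shifted divisors; quotient in F_{132125227501957^2}.
Result: e(P',Q') = 61694267986966 + 26642602185965*t.
Raise to 33: e(P,Q) = 40921076526381 + 78609814992178*t in mu_{41}.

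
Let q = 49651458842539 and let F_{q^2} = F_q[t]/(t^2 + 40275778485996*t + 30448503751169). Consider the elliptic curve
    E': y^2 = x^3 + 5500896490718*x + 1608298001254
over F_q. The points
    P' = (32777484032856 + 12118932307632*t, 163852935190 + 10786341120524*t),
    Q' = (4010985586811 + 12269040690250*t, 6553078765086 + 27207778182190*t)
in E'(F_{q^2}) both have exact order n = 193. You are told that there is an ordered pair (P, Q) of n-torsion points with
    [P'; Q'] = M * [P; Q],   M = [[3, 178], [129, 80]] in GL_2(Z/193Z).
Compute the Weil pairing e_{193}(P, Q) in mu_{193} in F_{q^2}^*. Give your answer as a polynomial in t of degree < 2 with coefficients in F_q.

3067771096269 + 20000876048629*t

Under M = [[3,178],[129,80]] in GL_2(Z/193), e_{193}(P',Q') = e_{193}(P,Q)^(3*80-178*129 mod 193).
det M = 3*80 - 178*129 = -22722 = 52 (mod 193); 52^{-1} = 26 (mod 193).
Build f_{193,P'} and f_{193,Q'} via the 8-bit ladder of 193=11000001_2; evaluate at shifted divisors; quotient in F_{49651458842539^2}.
e_{193}(P',Q') = 38295448524274 + 48738200233203*t.
Hence e(P,Q) = 3067771096269 + 20000876048629*t in F_{49651458842539^2}^*.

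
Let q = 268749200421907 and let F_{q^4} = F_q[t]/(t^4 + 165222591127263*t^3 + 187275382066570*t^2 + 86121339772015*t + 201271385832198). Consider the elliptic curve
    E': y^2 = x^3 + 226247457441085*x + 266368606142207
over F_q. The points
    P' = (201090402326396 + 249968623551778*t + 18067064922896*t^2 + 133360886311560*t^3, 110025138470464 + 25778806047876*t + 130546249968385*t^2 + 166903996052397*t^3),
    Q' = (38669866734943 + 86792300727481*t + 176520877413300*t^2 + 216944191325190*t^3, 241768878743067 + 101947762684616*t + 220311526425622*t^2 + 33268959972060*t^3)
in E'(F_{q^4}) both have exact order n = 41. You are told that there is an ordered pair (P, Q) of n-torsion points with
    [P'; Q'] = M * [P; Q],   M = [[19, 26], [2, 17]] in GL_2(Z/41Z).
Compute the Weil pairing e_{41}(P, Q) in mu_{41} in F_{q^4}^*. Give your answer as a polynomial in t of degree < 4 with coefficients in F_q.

e_{41} is bilinear + alternating on E[41], so e_{41}(19*P + 26*Q, 2*P + 17*Q) = e_{41}(P,Q)^(19*17-26*2).
det(M) mod 41 = 25; its inverse in (Z/41)^* is 23 (check: 25*23 mod 41 = 1).
Run Miller on y^2=x^3+226247457441085*x+266368606142207 over F_{268749200421907}: ladder 101001 (6 bits); e = f_P(D_Q)/f_Q(D_P).
Miller gives e_{41}(P',Q') = 213792830748110 + 9678371195712*t + 92881675343467*t^2 + 61406867894731*t^3 in F_{268749200421907^4}.
Hence e(P,Q) = 6210843267838 + 111820429993400*t + 70692767141967*t^2 + 94982595919874*t^3 in F_{268749200421907^4}^*.

6210843267838 + 111820429993400*t + 70692767141967*t^2 + 94982595919874*t^3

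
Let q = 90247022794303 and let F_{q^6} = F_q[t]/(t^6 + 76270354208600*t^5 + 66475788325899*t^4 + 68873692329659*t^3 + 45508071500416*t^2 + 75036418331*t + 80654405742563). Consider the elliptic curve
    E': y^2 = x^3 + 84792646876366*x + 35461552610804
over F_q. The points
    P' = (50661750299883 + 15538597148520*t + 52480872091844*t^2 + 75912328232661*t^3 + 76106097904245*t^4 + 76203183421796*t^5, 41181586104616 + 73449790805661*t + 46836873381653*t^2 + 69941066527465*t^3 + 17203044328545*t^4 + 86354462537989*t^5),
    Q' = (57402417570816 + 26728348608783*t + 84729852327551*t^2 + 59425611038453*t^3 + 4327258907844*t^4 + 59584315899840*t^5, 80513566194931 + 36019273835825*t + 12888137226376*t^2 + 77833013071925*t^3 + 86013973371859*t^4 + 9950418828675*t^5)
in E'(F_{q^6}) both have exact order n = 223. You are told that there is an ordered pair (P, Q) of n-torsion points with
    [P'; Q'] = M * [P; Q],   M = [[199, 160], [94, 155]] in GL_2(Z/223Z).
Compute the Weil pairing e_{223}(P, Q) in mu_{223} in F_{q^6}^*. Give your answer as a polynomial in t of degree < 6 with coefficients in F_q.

468194174645 + 48728095570502*t + 28804727665749*t^2 + 79981119732446*t^3 + 78254617509312*t^4 + 71610619728891*t^5

e_{223} is bilinear + alternating on E[223], so e_{223}(199*P + 160*Q, 94*P + 155*Q) = e_{223}(P,Q)^(199*155-160*94).
det(M) mod 223 = 195; its inverse in (Z/223)^* is 215 (check: 195*215 mod 223 = 1).
Double-and-add over 11011111: 8-1 doublings, 7-1 additions; each step l_{T,T}/v_{2T} or l_{T,P'}/v at Q'+S for random S.
The quotient is 13519140085126 + 62219030886460*t + 8654668802707*t^2 + 422386953519*t^3 + 68656898032524*t^4 + 6650708278749*t^5.
Finally e_{223}(P,Q) = 468194174645 + 48728095570502*t + 28804727665749*t^2 + 79981119732446*t^3 + 78254617509312*t^4 + 71610619728891*t^5.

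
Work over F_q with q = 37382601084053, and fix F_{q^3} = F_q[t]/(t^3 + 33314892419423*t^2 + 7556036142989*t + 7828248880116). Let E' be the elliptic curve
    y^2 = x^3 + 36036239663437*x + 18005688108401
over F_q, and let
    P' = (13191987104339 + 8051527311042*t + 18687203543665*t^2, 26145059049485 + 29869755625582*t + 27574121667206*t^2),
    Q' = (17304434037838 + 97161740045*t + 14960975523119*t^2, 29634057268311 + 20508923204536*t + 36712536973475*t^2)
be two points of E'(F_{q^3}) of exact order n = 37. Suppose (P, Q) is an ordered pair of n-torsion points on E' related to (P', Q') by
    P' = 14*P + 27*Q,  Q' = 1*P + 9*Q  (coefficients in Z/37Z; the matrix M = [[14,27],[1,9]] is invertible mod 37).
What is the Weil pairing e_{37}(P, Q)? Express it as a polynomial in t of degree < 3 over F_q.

24971573895391 + 14010110262175*t + 12812314122613*t^2

The 37-Weil pairing on E[37] over F_{37382601084053} is alternating-bilinear: e_{37}(P',Q') = e_{37}(P,Q)^det(M).
Hence e(P,Q) = e(P',Q')^{3} where 3 = 25^{-1} mod 37.
Double-and-add over 100101: 6-1 doublings, 3-1 additions; each step l_{T,T}/v_{2T} or l_{T,P'}/v at Q'+S for random S.
Miller gives e_{37}(P',Q') = 31058947858343 + 35085939626804*t + 22674863211401*t^2 in F_{37382601084053^3}.
Thus e_{37}(P,Q) = 24971573895391 + 14010110262175*t + 12812314122613*t^2.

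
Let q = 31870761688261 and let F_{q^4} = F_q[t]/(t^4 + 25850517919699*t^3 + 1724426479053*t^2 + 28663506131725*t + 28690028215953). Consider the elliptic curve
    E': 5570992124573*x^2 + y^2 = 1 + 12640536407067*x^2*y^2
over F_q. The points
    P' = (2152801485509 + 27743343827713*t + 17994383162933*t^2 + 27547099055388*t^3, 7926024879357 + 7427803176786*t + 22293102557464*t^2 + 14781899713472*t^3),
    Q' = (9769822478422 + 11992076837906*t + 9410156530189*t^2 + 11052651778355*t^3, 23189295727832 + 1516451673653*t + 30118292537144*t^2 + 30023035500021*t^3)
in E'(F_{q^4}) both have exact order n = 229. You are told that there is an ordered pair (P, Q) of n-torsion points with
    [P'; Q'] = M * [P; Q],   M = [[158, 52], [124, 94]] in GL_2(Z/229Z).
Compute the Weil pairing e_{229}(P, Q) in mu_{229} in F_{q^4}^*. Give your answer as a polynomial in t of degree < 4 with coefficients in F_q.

Under M = [[158,52],[124,94]] in GL_2(Z/229), e_{229}(P',Q') = e_{229}(P,Q)^(158*94-52*124 mod 229).
Inverting 160 mod 229: 73. Thus e_{229}(P,Q) = e(P',Q')^{73}.
Map (x,y)_Ed via u=(1+y)/(1-y), v=(1+y)/((1-y)x) to Montgomery A=23529864672272,B=29697317648006; then to (a',b')=(29184233006731,22013101226194).
Double-and-add over 11100101: 8-1 doublings, 5-1 additions; each step l_{T,T}/v_{2T} or l_{T,P'}/v at Q'+S for random S.
Miller gives e_{229}(P',Q') = 2650436495122 + 3895683456239*t + 5731055046184*t^2 + 17667796012032*t^3 in F_{31870761688261^4}.
Thus e_{229}(P,Q) = 27513503601056 + 23557933091390*t + 16372215881075*t^2 + 30599665622635*t^3.

27513503601056 + 23557933091390*t + 16372215881075*t^2 + 30599665622635*t^3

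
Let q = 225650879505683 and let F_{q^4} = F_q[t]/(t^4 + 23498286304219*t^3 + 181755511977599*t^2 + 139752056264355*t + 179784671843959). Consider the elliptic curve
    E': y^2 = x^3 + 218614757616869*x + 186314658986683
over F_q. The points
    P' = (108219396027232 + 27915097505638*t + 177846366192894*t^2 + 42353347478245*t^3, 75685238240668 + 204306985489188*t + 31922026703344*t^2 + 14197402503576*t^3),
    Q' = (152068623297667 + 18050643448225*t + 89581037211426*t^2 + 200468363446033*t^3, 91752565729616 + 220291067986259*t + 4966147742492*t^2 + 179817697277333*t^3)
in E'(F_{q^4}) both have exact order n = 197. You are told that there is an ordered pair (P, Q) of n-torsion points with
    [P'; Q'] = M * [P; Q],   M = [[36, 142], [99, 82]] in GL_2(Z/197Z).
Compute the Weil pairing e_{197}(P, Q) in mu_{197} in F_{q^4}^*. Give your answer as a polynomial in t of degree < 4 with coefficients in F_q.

73631340803374 + 67809553882527*t + 87746011142347*t^2 + 222423793497802*t^3

e_{197}(aP+bQ,cP+dQ) = e_{197}(P,Q)^(ad-bc); with (a,b,c,d)=(36,142,99,82) this gives the det-197 law.
36*82 - 142*99 = -11106; reduced mod 197: det = 123, inverse 189.
Build f_{197,P'} and f_{197,Q'} via the 8-bit ladder of 197=11000101_2; evaluate at shifted divisors; quotient in F_{225650879505683^4}.
f_P(D_Q)/f_Q(D_P) = 190704159480777 + 14191116155092*t + 184718395575156*t^2 + 75412352601275*t^3.
Finally e_{197}(P,Q) = 73631340803374 + 67809553882527*t + 87746011142347*t^2 + 222423793497802*t^3.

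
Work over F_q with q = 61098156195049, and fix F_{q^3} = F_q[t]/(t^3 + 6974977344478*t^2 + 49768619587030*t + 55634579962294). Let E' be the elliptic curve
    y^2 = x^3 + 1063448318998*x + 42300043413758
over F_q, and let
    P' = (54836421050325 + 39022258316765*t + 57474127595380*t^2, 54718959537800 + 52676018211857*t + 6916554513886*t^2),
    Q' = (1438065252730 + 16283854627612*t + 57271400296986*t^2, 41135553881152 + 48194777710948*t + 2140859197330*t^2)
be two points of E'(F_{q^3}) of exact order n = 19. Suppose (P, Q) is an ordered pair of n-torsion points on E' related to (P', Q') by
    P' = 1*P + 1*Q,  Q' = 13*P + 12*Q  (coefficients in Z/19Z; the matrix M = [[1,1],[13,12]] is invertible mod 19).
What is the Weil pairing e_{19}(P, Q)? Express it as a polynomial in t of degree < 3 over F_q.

57844644658028 + 26091869860344*t + 13216302898384*t^2

e_{19}(aP+bQ,cP+dQ) = e_{19}(P,Q)^(ad-bc); with (a,b,c,d)=(1,1,13,12) this gives the det-19 law.
Hence e(P,Q) = e(P',Q')^{18} where 18 = 18^{-1} mod 19.
Run Miller on y^2=x^3+1063448318998*x+42300043413758 over F_{61098156195049}: ladder 10011 (5 bits); e = f_P(D_Q)/f_Q(D_P).
The quotient is 60754472220471 + 46654953730014*t + 19106367061017*t^2.
(60754472220471 + 46654953730014*t + 19106367061017*t^2)^{18} mod (61098156195049,f) = 57844644658028 + 26091869860344*t + 13216302898384*t^2.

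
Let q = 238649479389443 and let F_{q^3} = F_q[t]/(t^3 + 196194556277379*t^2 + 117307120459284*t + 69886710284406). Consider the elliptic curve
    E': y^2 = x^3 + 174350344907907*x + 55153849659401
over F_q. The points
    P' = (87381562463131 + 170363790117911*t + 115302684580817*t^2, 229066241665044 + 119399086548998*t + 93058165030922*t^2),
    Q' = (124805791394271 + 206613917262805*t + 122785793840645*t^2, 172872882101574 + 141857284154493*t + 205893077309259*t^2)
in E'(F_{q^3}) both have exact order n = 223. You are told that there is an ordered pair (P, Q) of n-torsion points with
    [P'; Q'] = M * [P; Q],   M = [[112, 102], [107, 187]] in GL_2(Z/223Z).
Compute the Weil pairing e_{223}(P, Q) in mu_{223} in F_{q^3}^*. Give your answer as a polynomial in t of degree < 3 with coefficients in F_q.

e_{223}(aP+bQ,cP+dQ) = e_{223}(P,Q)^(ad-bc); with (a,b,c,d)=(112,102,107,187) this gives the det-223 law.
112*187 - 102*107 = 10030; reduced mod 223: det = 218, inverse 89.
Build f_{223,P'} and f_{223,Q'} via the 8-bit ladder of 223=11011111_2; evaluate at shifted divisors; quotient in F_{238649479389443^3}.
Result: e(P',Q') = 162735558190298 + 97362042024604*t + 149293710765754*t^2.
Finally e_{223}(P,Q) = 209453185634901 + 104832411685917*t + 105536188303896*t^2.

209453185634901 + 104832411685917*t + 105536188303896*t^2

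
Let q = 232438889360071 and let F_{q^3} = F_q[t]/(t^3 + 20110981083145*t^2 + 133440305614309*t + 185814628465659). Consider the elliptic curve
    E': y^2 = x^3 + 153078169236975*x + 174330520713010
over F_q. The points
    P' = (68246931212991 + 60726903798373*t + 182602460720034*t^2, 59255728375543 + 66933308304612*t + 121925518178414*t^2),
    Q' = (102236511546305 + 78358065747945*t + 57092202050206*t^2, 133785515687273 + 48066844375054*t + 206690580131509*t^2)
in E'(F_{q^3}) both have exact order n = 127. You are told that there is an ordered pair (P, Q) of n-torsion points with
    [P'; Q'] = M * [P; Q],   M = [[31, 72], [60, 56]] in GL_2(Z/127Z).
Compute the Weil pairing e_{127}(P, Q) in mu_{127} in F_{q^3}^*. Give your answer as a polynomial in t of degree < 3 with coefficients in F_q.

The 127-Weil pairing on E[127] over F_{232438889360071} is alternating-bilinear: e_{127}(P',Q') = e_{127}(P,Q)^det(M).
So e_{127}(P,Q) = e_{127}(P',Q')^{101}, since 83*101 = 1 mod 127.
7-bit Miller (1111111) on E'/F_{232438889360071} with a'=153078169236975, b'=174330520713010: accumulate tangent/chord ratios at Q'+S and P'+S'.
Result: e(P',Q') = 25372448490803 + 31434130838003*t + 103761555192040*t^2.
Thus e_{127}(P,Q) = 113951639941065 + 58999361230498*t + 13899847068113*t^2.

113951639941065 + 58999361230498*t + 13899847068113*t^2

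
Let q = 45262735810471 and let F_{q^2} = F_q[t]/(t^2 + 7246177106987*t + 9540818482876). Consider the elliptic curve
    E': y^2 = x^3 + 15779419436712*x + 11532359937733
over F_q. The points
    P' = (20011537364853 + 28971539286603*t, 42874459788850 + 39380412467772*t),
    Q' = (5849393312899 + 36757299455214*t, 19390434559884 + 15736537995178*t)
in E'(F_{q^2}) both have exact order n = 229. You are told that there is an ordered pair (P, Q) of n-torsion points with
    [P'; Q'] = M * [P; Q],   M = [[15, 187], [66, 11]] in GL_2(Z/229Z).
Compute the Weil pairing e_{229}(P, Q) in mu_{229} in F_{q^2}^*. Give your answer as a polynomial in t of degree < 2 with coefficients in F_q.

29740802805359 + 40713869745609*t

e_{229}(aP+bQ,cP+dQ) = e_{229}(P,Q)^(ad-bc); with (a,b,c,d)=(15,187,66,11) this gives the det-229 law.
det(M) mod 229 = 189; its inverse in (Z/229)^* is 166 (check: 189*166 mod 229 = 1).
Double-and-add over 11100101: 8-1 doublings, 5-1 additions; each step l_{T,T}/v_{2T} or l_{T,P'}/v at Q'+S for random S.
So e_{229}(P',Q') = 33323843661548 + 3242916424392*t.
(33323843661548 + 3242916424392*t)^{166} mod (45262735810471,f) = 29740802805359 + 40713869745609*t.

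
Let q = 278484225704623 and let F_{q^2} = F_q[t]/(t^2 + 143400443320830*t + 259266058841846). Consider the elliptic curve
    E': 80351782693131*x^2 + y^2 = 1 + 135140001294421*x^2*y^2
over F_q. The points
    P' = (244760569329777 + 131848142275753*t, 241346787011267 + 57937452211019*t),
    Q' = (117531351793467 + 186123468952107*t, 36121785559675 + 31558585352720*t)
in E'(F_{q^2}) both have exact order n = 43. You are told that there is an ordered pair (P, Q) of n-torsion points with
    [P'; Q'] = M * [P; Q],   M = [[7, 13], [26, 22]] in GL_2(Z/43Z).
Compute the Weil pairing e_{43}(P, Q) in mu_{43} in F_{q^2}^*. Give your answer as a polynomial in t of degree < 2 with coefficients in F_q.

e_{43}(aP+bQ,cP+dQ) = e_{43}(P,Q)^(ad-bc); with (a,b,c,d)=(7,13,26,22) this gives the det-43 law.
Hence e(P,Q) = e(P',Q')^{25} where 25 = 31^{-1} mod 43.
Edwards a_E,d_E -> Montgomery A=261515500190544,B=214503220817429 -> Weierstrass 196613434919455,163209392981637 via alpha=128743372566133,beta=125545058201989.
n = 43 = (101011)_2 (6 bits, wt 4); accumulate f_{43,P'}(Q'+S)/f_{43,P'}(S) along the 5-step ladder.
f_P(D_Q)/f_Q(D_P) = 121367390647173 + 228685817851582*t.
e_{43}(P,Q) = (121367390647173 + 228685817851582*t)^{25} = 45882205320950 + 37512470185486*t.

45882205320950 + 37512470185486*t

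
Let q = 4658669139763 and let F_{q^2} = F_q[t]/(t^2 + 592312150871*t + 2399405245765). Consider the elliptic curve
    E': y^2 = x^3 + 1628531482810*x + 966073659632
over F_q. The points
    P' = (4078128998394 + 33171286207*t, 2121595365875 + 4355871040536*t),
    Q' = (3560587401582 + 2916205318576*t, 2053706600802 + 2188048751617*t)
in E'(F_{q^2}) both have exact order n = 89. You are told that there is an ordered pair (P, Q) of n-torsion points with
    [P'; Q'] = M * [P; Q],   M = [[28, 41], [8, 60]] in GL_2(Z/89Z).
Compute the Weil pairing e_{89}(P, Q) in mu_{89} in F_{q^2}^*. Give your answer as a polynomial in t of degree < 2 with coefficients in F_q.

1812744726115 + 2296047844551*t

e_{89} is bilinear + alternating on E[89], so e_{89}(28*P + 41*Q, 8*P + 60*Q) = e_{89}(P,Q)^(28*60-41*8).
So e_{89}(P,Q) = e_{89}(P',Q')^{21}, since 17*21 = 1 mod 89.
Miller loop for e_{89} over F_{4658669139763^2}: bits of 89 = 1011001; 6 double steps + 3 add steps, l/v at each.
f_P(D_Q)/f_Q(D_P) = 2324691058732 + 1095560671048*t.
Raise to 21: e(P,Q) = 1812744726115 + 2296047844551*t in mu_{89}.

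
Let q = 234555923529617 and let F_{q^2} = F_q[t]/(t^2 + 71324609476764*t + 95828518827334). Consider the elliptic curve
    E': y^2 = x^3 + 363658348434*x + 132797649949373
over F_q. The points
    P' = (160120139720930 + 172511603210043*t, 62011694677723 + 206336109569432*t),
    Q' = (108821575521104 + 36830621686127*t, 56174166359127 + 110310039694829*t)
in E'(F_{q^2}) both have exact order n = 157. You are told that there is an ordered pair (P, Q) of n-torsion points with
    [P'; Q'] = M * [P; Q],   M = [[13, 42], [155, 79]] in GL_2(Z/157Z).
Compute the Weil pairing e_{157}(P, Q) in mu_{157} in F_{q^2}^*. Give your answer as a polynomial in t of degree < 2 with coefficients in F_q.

105778895346508 + 156253230300840*t

The 157-Weil pairing on E[157] over F_{234555923529617} is alternating-bilinear: e_{157}(P',Q') = e_{157}(P,Q)^det(M).
Hence e(P,Q) = e(P',Q')^{144} where 144 = 12^{-1} mod 157.
Miller loop for e_{157} over F_{234555923529617^2}: bits of 157 = 10011101; 7 double steps + 4 add steps, l/v at each.
f_P(D_Q)/f_Q(D_P) = 165201186855127 + 6868949999423*t.
(165201186855127 + 6868949999423*t)^{144} mod (234555923529617,f) = 105778895346508 + 156253230300840*t.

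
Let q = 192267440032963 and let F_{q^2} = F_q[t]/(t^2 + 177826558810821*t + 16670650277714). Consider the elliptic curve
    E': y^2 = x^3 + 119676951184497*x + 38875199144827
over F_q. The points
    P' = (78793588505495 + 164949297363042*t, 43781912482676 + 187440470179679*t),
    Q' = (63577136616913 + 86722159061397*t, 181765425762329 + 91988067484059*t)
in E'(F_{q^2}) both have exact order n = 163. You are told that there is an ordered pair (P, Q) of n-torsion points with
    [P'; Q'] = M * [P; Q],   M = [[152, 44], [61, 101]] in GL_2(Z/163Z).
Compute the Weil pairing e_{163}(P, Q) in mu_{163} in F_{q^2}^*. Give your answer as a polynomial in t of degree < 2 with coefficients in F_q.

Under M = [[152,44],[61,101]] in GL_2(Z/163), e_{163}(P',Q') = e_{163}(P,Q)^(152*101-44*61 mod 163).
Inverting 117 mod 163: 124. Thus e_{163}(P,Q) = e(P',Q')^{124}.
n = 163 = (10100011)_2 (8 bits, wt 4); accumulate f_{163,P'}(Q'+S)/f_{163,P'}(S) along the 7-step ladder.
f_P(D_Q)/f_Q(D_P) = 137897367231589 + 188606149534352*t.
(137897367231589 + 188606149534352*t)^{124} mod (192267440032963,f) = 47609489164942 + 188383101629553*t.

47609489164942 + 188383101629553*t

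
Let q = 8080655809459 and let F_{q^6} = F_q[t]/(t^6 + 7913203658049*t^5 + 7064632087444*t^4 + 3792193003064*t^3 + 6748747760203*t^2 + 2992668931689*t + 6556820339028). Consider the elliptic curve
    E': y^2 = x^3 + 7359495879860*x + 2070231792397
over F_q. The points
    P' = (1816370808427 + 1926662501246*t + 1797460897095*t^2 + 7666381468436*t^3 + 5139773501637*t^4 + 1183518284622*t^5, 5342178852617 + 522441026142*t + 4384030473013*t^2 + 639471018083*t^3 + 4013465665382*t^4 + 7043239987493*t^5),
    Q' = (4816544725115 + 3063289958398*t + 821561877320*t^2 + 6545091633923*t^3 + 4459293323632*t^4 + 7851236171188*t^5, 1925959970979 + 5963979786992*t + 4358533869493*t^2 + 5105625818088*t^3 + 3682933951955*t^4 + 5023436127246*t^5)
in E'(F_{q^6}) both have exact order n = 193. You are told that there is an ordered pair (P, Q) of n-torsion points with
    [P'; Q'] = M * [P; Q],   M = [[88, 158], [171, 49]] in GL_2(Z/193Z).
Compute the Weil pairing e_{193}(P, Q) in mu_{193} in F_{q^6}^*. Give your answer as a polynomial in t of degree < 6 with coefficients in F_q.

Under M = [[88,158],[171,49]] in GL_2(Z/193), e_{193}(P',Q') = e_{193}(P,Q)^(88*49-158*171 mod 193).
det(M) mod 193 = 68; its inverse in (Z/193)^* is 88 (check: 68*88 mod 193 = 1).
Build f_{193,P'} and f_{193,Q'} via the 8-bit ladder of 193=11000001_2; evaluate at shifted divisors; quotient in F_{8080655809459^6}.
So e_{193}(P',Q') = 2500586059209 + 3546115254390*t + 598932875860*t^2 + 4758970105938*t^3 + 5253227490987*t^4 + 7930433434426*t^5.
Finally e_{193}(P,Q) = 7189765708783 + 101613091080*t + 504074799928*t^2 + 5349695302459*t^3 + 1735694299549*t^4 + 2312246254623*t^5.

7189765708783 + 101613091080*t + 504074799928*t^2 + 5349695302459*t^3 + 1735694299549*t^4 + 2312246254623*t^5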